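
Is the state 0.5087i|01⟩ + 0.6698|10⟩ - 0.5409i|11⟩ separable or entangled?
Entangled

Writing the state as a|00⟩ + b|01⟩ + c|10⟩ + d|11⟩, it is a product state iff ad − bc = 0.
Here (a, b, c, d) = (0, 0.5087i, 0.6698, -0.5409i): ad − bc = (0)(-0.5409i) − (0.5087i)(0.6698) = -0.3407i ≠ 0, so the state is entangled.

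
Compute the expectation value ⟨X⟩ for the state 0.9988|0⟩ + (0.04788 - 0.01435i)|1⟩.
0.09565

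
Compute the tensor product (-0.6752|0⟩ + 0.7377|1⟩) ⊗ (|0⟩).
-0.6752|00⟩ + 0.7377|10⟩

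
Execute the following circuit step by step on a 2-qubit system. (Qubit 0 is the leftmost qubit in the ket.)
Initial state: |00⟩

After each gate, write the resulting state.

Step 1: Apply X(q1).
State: |01⟩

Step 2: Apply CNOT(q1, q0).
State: |11⟩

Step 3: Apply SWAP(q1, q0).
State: |11⟩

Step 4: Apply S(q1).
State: i|11⟩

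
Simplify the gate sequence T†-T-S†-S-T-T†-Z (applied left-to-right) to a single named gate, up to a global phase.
Z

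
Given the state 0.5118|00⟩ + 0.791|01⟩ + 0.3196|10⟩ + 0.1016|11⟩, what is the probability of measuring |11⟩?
0.01032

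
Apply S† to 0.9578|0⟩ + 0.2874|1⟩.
0.9578|0⟩ - 0.2874i|1⟩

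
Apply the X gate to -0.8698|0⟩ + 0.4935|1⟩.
0.4935|0⟩ - 0.8698|1⟩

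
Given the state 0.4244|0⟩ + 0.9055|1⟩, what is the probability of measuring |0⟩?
0.1801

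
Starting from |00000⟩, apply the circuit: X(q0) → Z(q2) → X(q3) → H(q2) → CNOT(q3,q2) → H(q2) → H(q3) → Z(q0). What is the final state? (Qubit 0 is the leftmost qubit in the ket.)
-1/√2|10000⟩ + 1/√2|10010⟩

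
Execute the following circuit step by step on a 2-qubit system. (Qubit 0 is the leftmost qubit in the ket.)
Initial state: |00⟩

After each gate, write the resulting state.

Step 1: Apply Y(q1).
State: i|01⟩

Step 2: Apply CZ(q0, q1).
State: i|01⟩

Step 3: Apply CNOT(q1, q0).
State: i|11⟩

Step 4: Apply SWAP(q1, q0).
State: i|11⟩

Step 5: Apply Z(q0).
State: -i|11⟩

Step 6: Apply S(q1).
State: |11⟩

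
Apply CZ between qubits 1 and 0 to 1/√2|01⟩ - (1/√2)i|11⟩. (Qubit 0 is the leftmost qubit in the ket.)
1/√2|01⟩ + (1/√2)i|11⟩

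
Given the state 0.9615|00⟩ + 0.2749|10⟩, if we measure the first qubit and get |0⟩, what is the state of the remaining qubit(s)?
|0⟩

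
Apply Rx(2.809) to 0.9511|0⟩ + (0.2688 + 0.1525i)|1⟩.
(0.3078 - 0.2651i)|0⟩ + (0.04449 - 0.9127i)|1⟩

Rx(2.809) = [[cos(θ/2), −i·sin(θ/2)], [−i·sin(θ/2), cos(θ/2)]]; θ = 2.809, cos(θ/2) ≈ 0.165531, sin(θ/2) ≈ 0.986205.
With a = amp(|0⟩) = 0.9511 and b = amp(|1⟩) = (0.2688 + 0.1525i):
new amp(|0⟩) = (0.165531)·a + (-0.986205i)·b = (0.3078 - 0.2651i)
new amp(|1⟩) = (-0.986205i)·a + (0.165531)·b = (0.04449 - 0.9127i)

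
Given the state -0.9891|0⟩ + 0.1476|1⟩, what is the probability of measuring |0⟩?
0.9783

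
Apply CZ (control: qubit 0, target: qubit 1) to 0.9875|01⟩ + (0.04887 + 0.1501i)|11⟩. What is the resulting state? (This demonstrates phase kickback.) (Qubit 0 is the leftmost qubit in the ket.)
0.9875|01⟩ + (-0.04887 - 0.1501i)|11⟩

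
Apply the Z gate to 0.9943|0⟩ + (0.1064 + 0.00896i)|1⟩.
0.9943|0⟩ + (-0.1064 - 0.00896i)|1⟩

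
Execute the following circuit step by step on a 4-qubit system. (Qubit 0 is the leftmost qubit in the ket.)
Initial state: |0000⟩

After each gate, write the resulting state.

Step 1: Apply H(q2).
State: 1/√2|0000⟩ + 1/√2|0010⟩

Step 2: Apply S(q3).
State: 1/√2|0000⟩ + 1/√2|0010⟩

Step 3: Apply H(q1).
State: 1/2|0000⟩ + 1/2|0010⟩ + 1/2|0100⟩ + 1/2|0110⟩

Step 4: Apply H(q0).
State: 1/√8|0000⟩ + 1/√8|0010⟩ + 1/√8|0100⟩ + 1/√8|0110⟩ + 1/√8|1000⟩ + 1/√8|1010⟩ + 1/√8|1100⟩ + 1/√8|1110⟩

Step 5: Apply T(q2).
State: 1/√8|0000⟩ + (0.25 + 0.25i)|0010⟩ + 1/√8|0100⟩ + (0.25 + 0.25i)|0110⟩ + 1/√8|1000⟩ + (0.25 + 0.25i)|1010⟩ + 1/√8|1100⟩ + (0.25 + 0.25i)|1110⟩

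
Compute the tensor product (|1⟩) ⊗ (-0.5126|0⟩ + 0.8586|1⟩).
-0.5126|10⟩ + 0.8586|11⟩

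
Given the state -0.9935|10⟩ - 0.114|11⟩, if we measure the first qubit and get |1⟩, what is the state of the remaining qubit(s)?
-0.9935|0⟩ - 0.114|1⟩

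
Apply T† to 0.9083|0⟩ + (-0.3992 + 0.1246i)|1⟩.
0.9083|0⟩ + (-0.1942 + 0.3704i)|1⟩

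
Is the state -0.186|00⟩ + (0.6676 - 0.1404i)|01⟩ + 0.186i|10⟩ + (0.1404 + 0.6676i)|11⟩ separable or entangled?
Entangled

Writing the state as a|00⟩ + b|01⟩ + c|10⟩ + d|11⟩, it is a product state iff ad − bc = 0.
Here (a, b, c, d) = (-0.186, (0.6676 - 0.1404i), 0.186i, (0.1404 + 0.6676i)): ad − bc = (-0.186)(0.1404 + 0.6676i) − (0.6676 - 0.1404i)(0.186i) = (-0.05223 - 0.2483i) ≠ 0, so the state is entangled.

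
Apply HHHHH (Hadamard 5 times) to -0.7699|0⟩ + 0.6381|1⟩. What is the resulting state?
-0.0932|0⟩ - 0.9956|1⟩

H² = I, so H^5 = H: a single Hadamard. With (a, b) = (-0.7699, 0.6381), H gives ((a + b)/√2, (a − b)/√2) = (-0.0932, -0.9956).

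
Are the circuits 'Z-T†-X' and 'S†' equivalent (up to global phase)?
No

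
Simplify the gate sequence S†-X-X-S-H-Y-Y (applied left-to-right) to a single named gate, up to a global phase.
H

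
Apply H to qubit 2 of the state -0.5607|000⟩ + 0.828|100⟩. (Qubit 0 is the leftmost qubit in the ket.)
-0.3965|000⟩ - 0.3965|001⟩ + 0.5855|100⟩ + 0.5855|101⟩

H on qubit 2 mixes each pair of kets that differ only in qubit 2: amplitudes (a, b) of (|…0…⟩, |…1…⟩) become ((a + b)/√2, (a − b)/√2). Kets absent from the input have amplitude 0.
(|000⟩, |001⟩): (a, b) = (-0.5607, 0) → (-0.3965, -0.3965)
(|100⟩, |101⟩): (a, b) = (0.828, 0) → (0.5855, 0.5855)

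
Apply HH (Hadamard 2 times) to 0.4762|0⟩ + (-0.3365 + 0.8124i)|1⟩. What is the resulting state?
0.4762|0⟩ + (-0.3365 + 0.8124i)|1⟩

H² = I, so an even number of Hadamards cancels: H^2 = I and the state is unchanged.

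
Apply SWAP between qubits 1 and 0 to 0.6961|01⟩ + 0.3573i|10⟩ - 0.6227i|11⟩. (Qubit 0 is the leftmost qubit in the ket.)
0.3573i|01⟩ + 0.6961|10⟩ - 0.6227i|11⟩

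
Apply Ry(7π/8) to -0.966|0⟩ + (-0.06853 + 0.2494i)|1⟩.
(-0.1212 - 0.2446i)|0⟩ + (-0.9608 + 0.04866i)|1⟩

Ry(7π/8) = [[cos(θ/2), −sin(θ/2)], [sin(θ/2), cos(θ/2)]]; θ = 7π/8, cos(θ/2) ≈ 0.19509, sin(θ/2) ≈ 0.980785.
With a = amp(|0⟩) = -0.966 and b = amp(|1⟩) = (-0.06853 + 0.2494i):
new amp(|0⟩) = (0.19509)·a + (-0.980785)·b = (-0.1212 - 0.2446i)
new amp(|1⟩) = (0.980785)·a + (0.19509)·b = (-0.9608 + 0.04866i)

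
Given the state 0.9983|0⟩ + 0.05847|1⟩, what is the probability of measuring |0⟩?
0.9966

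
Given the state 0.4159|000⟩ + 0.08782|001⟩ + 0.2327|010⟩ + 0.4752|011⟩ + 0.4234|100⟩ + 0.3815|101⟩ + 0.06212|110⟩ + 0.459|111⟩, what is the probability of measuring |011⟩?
0.2258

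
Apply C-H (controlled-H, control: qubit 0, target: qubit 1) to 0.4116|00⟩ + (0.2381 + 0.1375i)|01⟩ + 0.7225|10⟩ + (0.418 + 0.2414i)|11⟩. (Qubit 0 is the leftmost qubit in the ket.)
0.4116|00⟩ + (0.2381 + 0.1375i)|01⟩ + (0.8065 + 0.1707i)|10⟩ + (0.2153 - 0.1707i)|11⟩

C-H leaves the control-|0⟩ kets |00⟩, |01⟩ unchanged and applies H to qubit 1 on the control-|1⟩ pair (|10⟩, |11⟩).
H = [[1/√2, 1/√2], [1/√2, -1/√2]].
With a = amp(|10⟩) = 0.7225 and b = amp(|11⟩) = (0.418 + 0.2414i):
new amp(|10⟩) = (1/√2)·a + (1/√2)·b = (0.8065 + 0.1707i)
new amp(|11⟩) = (1/√2)·a + (-1/√2)·b = (0.2153 - 0.1707i)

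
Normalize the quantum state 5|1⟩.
|1⟩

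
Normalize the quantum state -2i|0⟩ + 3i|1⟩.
-0.5547i|0⟩ + 0.8321i|1⟩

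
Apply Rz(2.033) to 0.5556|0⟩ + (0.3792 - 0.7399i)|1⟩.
(0.2924 - 0.4724i)|0⟩ + (0.8287 - 0.06702i)|1⟩

Rz(2.033) = [[e^(−iθ/2), 0], [0, e^(iθ/2)]] with e^(±iθ/2) = cos(θ/2) ± i·sin(θ/2); θ = 2.033, cos(θ/2) ≈ 0.526345, sin(θ/2) ≈ 0.850271.
With a = amp(|0⟩) = 0.5556 and b = amp(|1⟩) = (0.3792 - 0.7399i):
new amp(|0⟩) = (0.526345 - 0.850271i)·a = (0.2924 - 0.4724i)
new amp(|1⟩) = (0.526345 + 0.850271i)·b = (0.8287 - 0.06702i)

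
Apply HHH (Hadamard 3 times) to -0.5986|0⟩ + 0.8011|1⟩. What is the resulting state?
0.1432|0⟩ - 0.9897|1⟩

H² = I, so H^3 = H: a single Hadamard. With (a, b) = (-0.5986, 0.8011), H gives ((a + b)/√2, (a − b)/√2) = (0.1432, -0.9897).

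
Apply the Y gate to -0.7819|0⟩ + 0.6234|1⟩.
-0.6234i|0⟩ - 0.7819i|1⟩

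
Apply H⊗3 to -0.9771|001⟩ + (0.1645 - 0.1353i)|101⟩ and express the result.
(-0.2873 - 0.04784i)|000⟩ + (0.2873 + 0.04784i)|001⟩ + (-0.2873 - 0.04784i)|010⟩ + (0.2873 + 0.04784i)|011⟩ + (-0.4036 + 0.04784i)|100⟩ + (0.4036 - 0.04784i)|101⟩ + (-0.4036 + 0.04784i)|110⟩ + (0.4036 - 0.04784i)|111⟩

H⊗3 gives amp(|y⟩) = (1/2√2) Σ_x (−1)^(x·y) amp(|x⟩), where x·y is the number of positions in which both x and y have a 1.
|000⟩: (-0.9771 + (0.1645 - 0.1353i))/(2√2) = (-0.2873 - 0.04784i)
|001⟩: (0.9771 - (0.1645 - 0.1353i))/(2√2) = (0.2873 + 0.04784i)
|010⟩: (-0.9771 + (0.1645 - 0.1353i))/(2√2) = (-0.2873 - 0.04784i)
|011⟩: (0.9771 - (0.1645 - 0.1353i))/(2√2) = (0.2873 + 0.04784i)
|100⟩: (-0.9771 - (0.1645 - 0.1353i))/(2√2) = (-0.4036 + 0.04784i)
|101⟩: (0.9771 + (0.1645 - 0.1353i))/(2√2) = (0.4036 - 0.04784i)
|110⟩: (-0.9771 - (0.1645 - 0.1353i))/(2√2) = (-0.4036 + 0.04784i)
|111⟩: (0.9771 + (0.1645 - 0.1353i))/(2√2) = (0.4036 - 0.04784i)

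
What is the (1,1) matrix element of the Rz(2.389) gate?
(0.3675 + 0.93i)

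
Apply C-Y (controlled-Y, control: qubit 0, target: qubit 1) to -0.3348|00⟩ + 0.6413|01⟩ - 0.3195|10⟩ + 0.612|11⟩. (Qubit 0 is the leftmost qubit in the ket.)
-0.3348|00⟩ + 0.6413|01⟩ - 0.612i|10⟩ - 0.3195i|11⟩

C-Y leaves the control-|0⟩ kets |00⟩, |01⟩ unchanged and applies Y to qubit 1 on the control-|1⟩ pair (|10⟩, |11⟩).
Y = [[0, -i], [i, 0]].
With a = amp(|10⟩) = -0.3195 and b = amp(|11⟩) = 0.612:
new amp(|10⟩) = (-i)·b = -0.612i
new amp(|11⟩) = (i)·a = -0.3195i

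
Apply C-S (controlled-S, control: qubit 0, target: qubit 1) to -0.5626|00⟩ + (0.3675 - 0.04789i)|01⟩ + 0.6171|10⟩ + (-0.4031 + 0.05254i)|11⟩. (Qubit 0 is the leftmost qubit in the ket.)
-0.5626|00⟩ + (0.3675 - 0.04789i)|01⟩ + 0.6171|10⟩ + (-0.05254 - 0.4031i)|11⟩

C-S leaves the control-|0⟩ kets |00⟩, |01⟩ unchanged and applies S to qubit 1 on the control-|1⟩ pair (|10⟩, |11⟩).
S = [[1, 0], [0, i]].
With a = amp(|10⟩) = 0.6171 and b = amp(|11⟩) = (-0.4031 + 0.05254i):
new amp(|10⟩) = (1)·a = 0.6171
new amp(|11⟩) = (i)·b = (-0.05254 - 0.4031i)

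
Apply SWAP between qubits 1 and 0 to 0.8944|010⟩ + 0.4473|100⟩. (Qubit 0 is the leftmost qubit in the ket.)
0.4473|010⟩ + 0.8944|100⟩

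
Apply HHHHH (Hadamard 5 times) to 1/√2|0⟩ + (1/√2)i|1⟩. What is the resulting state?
(1/2 + (1/2)i)|0⟩ + (1/2 - (1/2)i)|1⟩

H² = I, so H^5 = H: a single Hadamard. With (a, b) = (1/√2, (1/√2)i), H gives ((a + b)/√2, (a − b)/√2) = ((1/2 + (1/2)i), (1/2 - (1/2)i)).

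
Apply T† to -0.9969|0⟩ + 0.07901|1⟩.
-0.9969|0⟩ + (0.05587 - 0.05587i)|1⟩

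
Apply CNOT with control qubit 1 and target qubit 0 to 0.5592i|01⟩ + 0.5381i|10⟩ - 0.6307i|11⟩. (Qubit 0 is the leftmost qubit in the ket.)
-0.6307i|01⟩ + 0.5381i|10⟩ + 0.5592i|11⟩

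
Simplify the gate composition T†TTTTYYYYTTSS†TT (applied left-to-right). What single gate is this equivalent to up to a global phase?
T†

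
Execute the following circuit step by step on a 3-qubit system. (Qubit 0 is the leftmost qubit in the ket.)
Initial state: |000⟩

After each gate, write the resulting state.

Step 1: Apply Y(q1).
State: i|010⟩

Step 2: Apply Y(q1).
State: |000⟩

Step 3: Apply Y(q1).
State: i|010⟩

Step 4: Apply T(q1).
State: (-1/√2 + (1/√2)i)|010⟩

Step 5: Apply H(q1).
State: (-1/2 + (1/2)i)|000⟩ + (1/2 - (1/2)i)|010⟩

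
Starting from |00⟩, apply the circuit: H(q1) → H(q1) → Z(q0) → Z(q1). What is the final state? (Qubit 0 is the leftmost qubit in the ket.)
|00⟩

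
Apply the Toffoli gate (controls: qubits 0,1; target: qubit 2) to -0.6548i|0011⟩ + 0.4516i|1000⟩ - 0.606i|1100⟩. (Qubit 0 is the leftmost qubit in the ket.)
-0.6548i|0011⟩ + 0.4516i|1000⟩ - 0.606i|1110⟩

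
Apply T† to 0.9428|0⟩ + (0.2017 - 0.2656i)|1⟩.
0.9428|0⟩ + (-0.04518 - 0.3304i)|1⟩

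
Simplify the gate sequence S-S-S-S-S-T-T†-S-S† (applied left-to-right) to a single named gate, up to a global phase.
S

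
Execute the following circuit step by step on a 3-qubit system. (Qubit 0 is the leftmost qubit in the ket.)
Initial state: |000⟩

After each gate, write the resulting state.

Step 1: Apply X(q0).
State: |100⟩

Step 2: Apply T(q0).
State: (1/√2 + (1/√2)i)|100⟩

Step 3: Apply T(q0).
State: i|100⟩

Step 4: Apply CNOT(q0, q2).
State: i|101⟩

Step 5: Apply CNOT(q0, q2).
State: i|100⟩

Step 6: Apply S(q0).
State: -|100⟩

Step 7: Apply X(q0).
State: -|000⟩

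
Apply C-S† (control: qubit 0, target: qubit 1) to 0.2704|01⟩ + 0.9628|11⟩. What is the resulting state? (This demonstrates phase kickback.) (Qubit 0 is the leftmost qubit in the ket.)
0.2704|01⟩ - 0.9628i|11⟩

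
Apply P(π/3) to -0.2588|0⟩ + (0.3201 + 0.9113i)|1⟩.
-0.2588|0⟩ + (-0.6292 + 0.7329i)|1⟩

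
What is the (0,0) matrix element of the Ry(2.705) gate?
0.2166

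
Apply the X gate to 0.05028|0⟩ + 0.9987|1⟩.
0.9987|0⟩ + 0.05028|1⟩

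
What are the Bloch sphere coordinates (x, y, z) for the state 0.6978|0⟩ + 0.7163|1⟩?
(0.9997, 0, -0.02616)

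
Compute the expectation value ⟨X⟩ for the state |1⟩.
0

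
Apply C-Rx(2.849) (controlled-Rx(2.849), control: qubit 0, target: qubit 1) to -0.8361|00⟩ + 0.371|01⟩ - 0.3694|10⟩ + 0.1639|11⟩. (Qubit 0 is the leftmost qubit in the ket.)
-0.8361|00⟩ + 0.371|01⟩ + (-0.05385 - 0.1621i)|10⟩ + (0.02389 + 0.3655i)|11⟩

C-Rx(2.849) leaves the control-|0⟩ kets |00⟩, |01⟩ unchanged and applies Rx(2.849) to qubit 1 on the control-|1⟩ pair (|10⟩, |11⟩).
Rx(2.849) = [[cos(θ/2), −i·sin(θ/2)], [−i·sin(θ/2), cos(θ/2)]]; θ = 2.849, cos(θ/2) ≈ 0.145775, sin(θ/2) ≈ 0.989318.
With a = amp(|10⟩) = -0.3694 and b = amp(|11⟩) = 0.1639:
new amp(|10⟩) = (0.145775)·a + (-0.989318i)·b = (-0.05385 - 0.1621i)
new amp(|11⟩) = (-0.989318i)·a + (0.145775)·b = (0.02389 + 0.3655i)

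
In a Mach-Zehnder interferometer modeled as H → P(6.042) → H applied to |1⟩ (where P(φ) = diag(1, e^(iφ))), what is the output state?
(0.01447 + 0.1194i)|0⟩ + (0.9855 - 0.1194i)|1⟩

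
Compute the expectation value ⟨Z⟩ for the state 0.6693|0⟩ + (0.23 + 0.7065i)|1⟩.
-0.1041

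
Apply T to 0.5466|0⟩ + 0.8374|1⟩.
0.5466|0⟩ + (0.5921 + 0.5921i)|1⟩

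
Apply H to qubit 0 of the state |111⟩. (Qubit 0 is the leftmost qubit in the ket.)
1/√2|011⟩ - 1/√2|111⟩

H on qubit 0 mixes each pair of kets that differ only in qubit 0: amplitudes (a, b) of (|…0…⟩, |…1…⟩) become ((a + b)/√2, (a − b)/√2). Kets absent from the input have amplitude 0.
(|011⟩, |111⟩): (a, b) = (0, 1) → (1/√2, -1/√2)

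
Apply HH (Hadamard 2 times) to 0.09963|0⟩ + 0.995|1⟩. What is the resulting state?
0.09963|0⟩ + 0.995|1⟩

H² = I, so an even number of Hadamards cancels: H^2 = I and the state is unchanged.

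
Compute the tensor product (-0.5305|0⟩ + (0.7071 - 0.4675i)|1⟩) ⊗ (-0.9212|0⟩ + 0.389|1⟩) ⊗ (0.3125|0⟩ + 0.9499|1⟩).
0.1527|000⟩ + 0.4642|001⟩ - 0.06449|010⟩ - 0.196|011⟩ + (-0.2036 + 0.1346i)|100⟩ + (-0.6187 + 0.4091i)|101⟩ + (0.08596 - 0.05683i)|110⟩ + (0.2613 - 0.1727i)|111⟩

amp(|b₁b₂…⟩) = product of the factor amplitudes for bits b₁, b₂, …; only kets whose every factor amplitude is nonzero survive.
|000⟩: (-0.5305)(-0.9212)(0.3125) = 0.1527
|001⟩: (-0.5305)(-0.9212)(0.9499) = 0.4642
|010⟩: (-0.5305)(0.389)(0.3125) = -0.06449
|011⟩: (-0.5305)(0.389)(0.9499) = -0.196
|100⟩: (0.7071 - 0.4675i)(-0.9212)(0.3125) = (-0.2036 + 0.1346i)
|101⟩: (0.7071 - 0.4675i)(-0.9212)(0.9499) = (-0.6187 + 0.4091i)
|110⟩: (0.7071 - 0.4675i)(0.389)(0.3125) = (0.08596 - 0.05683i)
|111⟩: (0.7071 - 0.4675i)(0.389)(0.9499) = (0.2613 - 0.1727i)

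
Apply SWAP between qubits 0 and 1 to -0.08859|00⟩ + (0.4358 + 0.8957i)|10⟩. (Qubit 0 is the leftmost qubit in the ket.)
-0.08859|00⟩ + (0.4358 + 0.8957i)|01⟩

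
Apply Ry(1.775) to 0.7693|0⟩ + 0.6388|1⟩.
-0.009687|0⟩ + 0.9999|1⟩

Ry(1.775) = [[cos(θ/2), −sin(θ/2)], [sin(θ/2), cos(θ/2)]]; θ = 1.775, cos(θ/2) ≈ 0.631353, sin(θ/2) ≈ 0.775496.
With a = amp(|0⟩) = 0.7693 and b = amp(|1⟩) = 0.6388:
new amp(|0⟩) = (0.631353)·a + (-0.775496)·b = -0.009687
new amp(|1⟩) = (0.775496)·a + (0.631353)·b = 0.9999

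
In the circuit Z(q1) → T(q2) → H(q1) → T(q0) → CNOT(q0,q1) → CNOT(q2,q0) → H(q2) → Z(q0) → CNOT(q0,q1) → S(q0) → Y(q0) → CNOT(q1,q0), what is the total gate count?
12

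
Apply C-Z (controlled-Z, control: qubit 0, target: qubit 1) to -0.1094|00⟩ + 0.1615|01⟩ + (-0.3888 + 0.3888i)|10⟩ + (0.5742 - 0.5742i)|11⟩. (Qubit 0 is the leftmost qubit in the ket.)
-0.1094|00⟩ + 0.1615|01⟩ + (-0.3888 + 0.3888i)|10⟩ + (-0.5742 + 0.5742i)|11⟩

C-Z leaves the control-|0⟩ kets |00⟩, |01⟩ unchanged and applies Z to qubit 1 on the control-|1⟩ pair (|10⟩, |11⟩).
Z = [[1, 0], [0, -1]].
With a = amp(|10⟩) = (-0.3888 + 0.3888i) and b = amp(|11⟩) = (0.5742 - 0.5742i):
new amp(|10⟩) = (1)·a = (-0.3888 + 0.3888i)
new amp(|11⟩) = (-1)·b = (-0.5742 + 0.5742i)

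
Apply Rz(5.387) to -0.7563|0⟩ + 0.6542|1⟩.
(0.6816 + 0.3277i)|0⟩ + (-0.5896 + 0.2834i)|1⟩

Rz(5.387) = [[e^(−iθ/2), 0], [0, e^(iθ/2)]] with e^(±iθ/2) = cos(θ/2) ± i·sin(θ/2); θ = 5.387, cos(θ/2) ≈ -0.901275, sin(θ/2) ≈ 0.433247.
With a = amp(|0⟩) = -0.7563 and b = amp(|1⟩) = 0.6542:
new amp(|0⟩) = (-0.901275 - 0.433247i)·a = (0.6816 + 0.3277i)
new amp(|1⟩) = (-0.901275 + 0.433247i)·b = (-0.5896 + 0.2834i)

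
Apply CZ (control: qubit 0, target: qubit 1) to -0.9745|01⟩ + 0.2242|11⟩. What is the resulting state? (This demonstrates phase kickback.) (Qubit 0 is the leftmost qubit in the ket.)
-0.9745|01⟩ - 0.2242|11⟩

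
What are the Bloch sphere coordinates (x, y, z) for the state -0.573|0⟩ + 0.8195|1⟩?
(-0.9391, 0, -0.3433)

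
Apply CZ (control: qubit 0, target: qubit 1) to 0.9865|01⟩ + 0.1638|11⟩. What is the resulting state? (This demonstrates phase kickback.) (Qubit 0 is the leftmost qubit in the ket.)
0.9865|01⟩ - 0.1638|11⟩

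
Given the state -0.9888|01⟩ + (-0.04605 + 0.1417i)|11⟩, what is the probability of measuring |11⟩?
0.0222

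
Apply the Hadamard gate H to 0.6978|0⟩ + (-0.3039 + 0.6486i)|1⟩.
(0.2785 + 0.4586i)|0⟩ + (0.7083 - 0.4586i)|1⟩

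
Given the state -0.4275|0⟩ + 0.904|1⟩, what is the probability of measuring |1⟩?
0.8172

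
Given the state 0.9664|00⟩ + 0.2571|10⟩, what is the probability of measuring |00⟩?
0.9339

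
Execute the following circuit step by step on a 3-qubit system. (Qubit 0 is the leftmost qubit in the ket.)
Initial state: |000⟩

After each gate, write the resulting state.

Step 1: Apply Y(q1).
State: i|010⟩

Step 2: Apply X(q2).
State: i|011⟩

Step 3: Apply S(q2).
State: -|011⟩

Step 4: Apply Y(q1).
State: i|001⟩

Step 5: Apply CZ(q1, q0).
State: i|001⟩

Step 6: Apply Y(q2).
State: |000⟩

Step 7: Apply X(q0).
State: |100⟩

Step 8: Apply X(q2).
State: |101⟩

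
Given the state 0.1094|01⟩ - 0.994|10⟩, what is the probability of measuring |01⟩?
0.01197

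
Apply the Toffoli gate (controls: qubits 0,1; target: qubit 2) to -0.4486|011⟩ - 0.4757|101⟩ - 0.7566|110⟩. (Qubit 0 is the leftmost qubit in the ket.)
-0.4486|011⟩ - 0.4757|101⟩ - 0.7566|111⟩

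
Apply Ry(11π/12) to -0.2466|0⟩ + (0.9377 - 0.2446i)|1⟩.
(-0.9619 + 0.2425i)|0⟩ + (-0.1221 - 0.03193i)|1⟩

Ry(11π/12) = [[cos(θ/2), −sin(θ/2)], [sin(θ/2), cos(θ/2)]]; θ = 11π/12, cos(θ/2) ≈ 0.130526, sin(θ/2) ≈ 0.991445.
With a = amp(|0⟩) = -0.2466 and b = amp(|1⟩) = (0.9377 - 0.2446i):
new amp(|0⟩) = (0.130526)·a + (-0.991445)·b = (-0.9619 + 0.2425i)
new amp(|1⟩) = (0.991445)·a + (0.130526)·b = (-0.1221 - 0.03193i)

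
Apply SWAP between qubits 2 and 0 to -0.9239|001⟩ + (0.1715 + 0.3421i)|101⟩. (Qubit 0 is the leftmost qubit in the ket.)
-0.9239|100⟩ + (0.1715 + 0.3421i)|101⟩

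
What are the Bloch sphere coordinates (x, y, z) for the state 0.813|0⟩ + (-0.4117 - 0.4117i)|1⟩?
(-0.6694, -0.6694, 0.322)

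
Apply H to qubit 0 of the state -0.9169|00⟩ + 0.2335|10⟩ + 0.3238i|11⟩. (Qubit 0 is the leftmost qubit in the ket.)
-0.4832|00⟩ + 0.229i|01⟩ - 0.8135|10⟩ - 0.229i|11⟩

H on qubit 0 mixes each pair of kets that differ only in qubit 0: amplitudes (a, b) of (|…0…⟩, |…1…⟩) become ((a + b)/√2, (a − b)/√2). Kets absent from the input have amplitude 0.
(|00⟩, |10⟩): (a, b) = (-0.9169, 0.2335) → (-0.4832, -0.8135)
(|01⟩, |11⟩): (a, b) = (0, 0.3238i) → (0.229i, -0.229i)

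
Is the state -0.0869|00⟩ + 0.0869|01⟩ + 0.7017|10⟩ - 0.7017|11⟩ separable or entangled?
Separable

Writing the state as a|00⟩ + b|01⟩ + c|10⟩ + d|11⟩, it is a product state iff ad − bc = 0.
Here (a, b, c, d) = (-0.0869, 0.0869, 0.7017, -0.7017): ad − bc = (-0.0869)(-0.7017) − (0.0869)(0.7017) = 0, so the state is separable.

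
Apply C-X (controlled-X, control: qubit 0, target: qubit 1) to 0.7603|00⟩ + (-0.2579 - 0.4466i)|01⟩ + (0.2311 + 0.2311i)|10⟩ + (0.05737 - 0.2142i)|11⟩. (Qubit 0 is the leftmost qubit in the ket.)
0.7603|00⟩ + (-0.2579 - 0.4466i)|01⟩ + (0.05737 - 0.2142i)|10⟩ + (0.2311 + 0.2311i)|11⟩

C-X leaves the control-|0⟩ kets |00⟩, |01⟩ unchanged and applies X to qubit 1 on the control-|1⟩ pair (|10⟩, |11⟩).
X = [[0, 1], [1, 0]].
With a = amp(|10⟩) = (0.2311 + 0.2311i) and b = amp(|11⟩) = (0.05737 - 0.2142i):
new amp(|10⟩) = (1)·b = (0.05737 - 0.2142i)
new amp(|11⟩) = (1)·a = (0.2311 + 0.2311i)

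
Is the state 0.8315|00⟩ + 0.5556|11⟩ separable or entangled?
Entangled

Writing the state as a|00⟩ + b|01⟩ + c|10⟩ + d|11⟩, it is a product state iff ad − bc = 0.
Here (a, b, c, d) = (0.8315, 0, 0, 0.5556): ad − bc = (0.8315)(0.5556) − (0)(0) = 0.462 ≠ 0, so the state is entangled.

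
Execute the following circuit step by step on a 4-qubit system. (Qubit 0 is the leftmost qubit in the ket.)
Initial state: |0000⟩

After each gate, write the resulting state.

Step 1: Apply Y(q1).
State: i|0100⟩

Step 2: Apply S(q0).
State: i|0100⟩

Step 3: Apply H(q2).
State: (1/√2)i|0100⟩ + (1/√2)i|0110⟩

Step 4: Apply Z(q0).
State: (1/√2)i|0100⟩ + (1/√2)i|0110⟩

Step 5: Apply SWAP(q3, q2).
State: (1/√2)i|0100⟩ + (1/√2)i|0101⟩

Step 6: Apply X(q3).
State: (1/√2)i|0100⟩ + (1/√2)i|0101⟩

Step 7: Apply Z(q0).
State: (1/√2)i|0100⟩ + (1/√2)i|0101⟩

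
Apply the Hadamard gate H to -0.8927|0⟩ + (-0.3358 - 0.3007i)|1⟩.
(-0.8687 - 0.2126i)|0⟩ + (-0.3938 + 0.2126i)|1⟩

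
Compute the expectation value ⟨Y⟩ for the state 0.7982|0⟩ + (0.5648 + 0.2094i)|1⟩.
0.3343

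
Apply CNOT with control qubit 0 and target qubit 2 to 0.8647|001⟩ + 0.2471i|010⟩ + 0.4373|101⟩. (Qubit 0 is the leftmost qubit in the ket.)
0.8647|001⟩ + 0.2471i|010⟩ + 0.4373|100⟩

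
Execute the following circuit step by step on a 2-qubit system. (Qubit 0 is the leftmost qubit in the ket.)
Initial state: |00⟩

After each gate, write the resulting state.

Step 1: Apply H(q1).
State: 1/√2|00⟩ + 1/√2|01⟩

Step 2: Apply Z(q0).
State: 1/√2|00⟩ + 1/√2|01⟩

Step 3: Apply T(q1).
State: 1/√2|00⟩ + (1/2 + (1/2)i)|01⟩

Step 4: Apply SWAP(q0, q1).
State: 1/√2|00⟩ + (1/2 + (1/2)i)|10⟩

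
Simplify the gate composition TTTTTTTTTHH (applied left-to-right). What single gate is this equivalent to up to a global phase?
T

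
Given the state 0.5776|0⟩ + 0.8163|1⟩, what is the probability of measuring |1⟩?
0.6663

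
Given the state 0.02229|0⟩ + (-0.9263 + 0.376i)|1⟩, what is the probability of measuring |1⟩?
0.9994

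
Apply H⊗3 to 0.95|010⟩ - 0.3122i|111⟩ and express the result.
(0.3359 - 0.1104i)|000⟩ + (0.3359 + 0.1104i)|001⟩ + (-0.3359 + 0.1104i)|010⟩ + (-0.3359 - 0.1104i)|011⟩ + (0.3359 + 0.1104i)|100⟩ + (0.3359 - 0.1104i)|101⟩ + (-0.3359 - 0.1104i)|110⟩ + (-0.3359 + 0.1104i)|111⟩

H⊗3 gives amp(|y⟩) = (1/2√2) Σ_x (−1)^(x·y) amp(|x⟩), where x·y is the number of positions in which both x and y have a 1.
|000⟩: (0.95 - 0.3122i)/(2√2) = (0.3359 - 0.1104i)
|001⟩: (0.95 + 0.3122i)/(2√2) = (0.3359 + 0.1104i)
|010⟩: (-0.95 + 0.3122i)/(2√2) = (-0.3359 + 0.1104i)
|011⟩: (-0.95 - 0.3122i)/(2√2) = (-0.3359 - 0.1104i)
|100⟩: (0.95 + 0.3122i)/(2√2) = (0.3359 + 0.1104i)
|101⟩: (0.95 - 0.3122i)/(2√2) = (0.3359 - 0.1104i)
|110⟩: (-0.95 - 0.3122i)/(2√2) = (-0.3359 - 0.1104i)
|111⟩: (-0.95 + 0.3122i)/(2√2) = (-0.3359 + 0.1104i)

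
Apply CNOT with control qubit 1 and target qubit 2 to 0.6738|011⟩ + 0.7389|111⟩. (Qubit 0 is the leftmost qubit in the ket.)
0.6738|010⟩ + 0.7389|110⟩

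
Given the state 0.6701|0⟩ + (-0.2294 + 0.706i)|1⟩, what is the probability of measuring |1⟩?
0.5511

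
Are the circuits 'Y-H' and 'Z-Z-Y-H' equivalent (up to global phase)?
Yes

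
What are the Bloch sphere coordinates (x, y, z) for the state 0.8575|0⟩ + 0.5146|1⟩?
(0.8825, 0, 0.4705)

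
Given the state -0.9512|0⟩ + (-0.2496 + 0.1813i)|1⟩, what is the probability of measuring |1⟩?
0.09517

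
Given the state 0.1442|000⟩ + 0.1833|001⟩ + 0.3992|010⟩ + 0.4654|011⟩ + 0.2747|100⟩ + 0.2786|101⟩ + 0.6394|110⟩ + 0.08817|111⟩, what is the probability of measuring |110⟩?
0.4088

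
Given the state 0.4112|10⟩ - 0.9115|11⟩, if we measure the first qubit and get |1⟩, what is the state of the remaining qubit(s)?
0.4112|0⟩ - 0.9115|1⟩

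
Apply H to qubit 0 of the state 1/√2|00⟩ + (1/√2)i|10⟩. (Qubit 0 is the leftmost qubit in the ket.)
(1/2 + (1/2)i)|00⟩ + (1/2 - (1/2)i)|10⟩

H on qubit 0 mixes each pair of kets that differ only in qubit 0: amplitudes (a, b) of (|…0…⟩, |…1…⟩) become ((a + b)/√2, (a − b)/√2). Kets absent from the input have amplitude 0.
(|00⟩, |10⟩): (a, b) = (1/√2, (1/√2)i) → ((1/2 + (1/2)i), (1/2 - (1/2)i))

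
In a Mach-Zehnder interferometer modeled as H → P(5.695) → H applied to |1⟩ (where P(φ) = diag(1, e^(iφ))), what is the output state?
(0.08403 + 0.2774i)|0⟩ + (0.916 - 0.2774i)|1⟩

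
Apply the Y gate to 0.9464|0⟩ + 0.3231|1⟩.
-0.3231i|0⟩ + 0.9464i|1⟩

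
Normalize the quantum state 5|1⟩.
|1⟩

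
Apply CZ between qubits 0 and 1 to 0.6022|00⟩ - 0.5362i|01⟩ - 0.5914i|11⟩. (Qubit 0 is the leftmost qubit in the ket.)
0.6022|00⟩ - 0.5362i|01⟩ + 0.5914i|11⟩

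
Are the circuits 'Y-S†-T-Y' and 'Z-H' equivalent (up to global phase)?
No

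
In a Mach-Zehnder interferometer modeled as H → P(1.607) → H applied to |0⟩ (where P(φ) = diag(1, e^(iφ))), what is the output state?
(0.4819 + 0.4997i)|0⟩ + (0.5181 - 0.4997i)|1⟩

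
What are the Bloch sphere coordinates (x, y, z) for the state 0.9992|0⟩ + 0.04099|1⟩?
(0.08191, 0, 0.9967)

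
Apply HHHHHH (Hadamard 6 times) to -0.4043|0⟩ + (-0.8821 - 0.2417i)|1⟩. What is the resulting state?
-0.4043|0⟩ + (-0.8821 - 0.2417i)|1⟩

H² = I, so an even number of Hadamards cancels: H^6 = I and the state is unchanged.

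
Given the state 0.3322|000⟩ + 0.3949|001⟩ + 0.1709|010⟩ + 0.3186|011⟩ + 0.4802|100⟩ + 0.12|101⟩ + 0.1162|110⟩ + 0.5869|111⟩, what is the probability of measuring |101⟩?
0.0144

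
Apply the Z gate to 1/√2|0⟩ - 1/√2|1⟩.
1/√2|0⟩ + 1/√2|1⟩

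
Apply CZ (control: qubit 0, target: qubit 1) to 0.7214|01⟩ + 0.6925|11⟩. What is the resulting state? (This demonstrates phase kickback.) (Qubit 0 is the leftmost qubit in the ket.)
0.7214|01⟩ - 0.6925|11⟩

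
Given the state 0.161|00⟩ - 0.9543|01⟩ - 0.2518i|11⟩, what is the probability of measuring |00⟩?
0.02592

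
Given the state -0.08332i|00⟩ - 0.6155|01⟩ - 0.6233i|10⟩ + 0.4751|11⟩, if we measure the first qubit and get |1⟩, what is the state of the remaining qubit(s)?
-0.7953i|0⟩ + 0.6062|1⟩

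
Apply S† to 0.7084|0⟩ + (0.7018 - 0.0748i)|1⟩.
0.7084|0⟩ + (-0.0748 - 0.7018i)|1⟩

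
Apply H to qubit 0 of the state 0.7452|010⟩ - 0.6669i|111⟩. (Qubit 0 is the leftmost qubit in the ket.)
0.5269|010⟩ - 0.4716i|011⟩ + 0.5269|110⟩ + 0.4716i|111⟩

H on qubit 0 mixes each pair of kets that differ only in qubit 0: amplitudes (a, b) of (|…0…⟩, |…1…⟩) become ((a + b)/√2, (a − b)/√2). Kets absent from the input have amplitude 0.
(|010⟩, |110⟩): (a, b) = (0.7452, 0) → (0.5269, 0.5269)
(|011⟩, |111⟩): (a, b) = (0, -0.6669i) → (-0.4716i, 0.4716i)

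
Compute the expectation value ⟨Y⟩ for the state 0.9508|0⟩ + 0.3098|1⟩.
0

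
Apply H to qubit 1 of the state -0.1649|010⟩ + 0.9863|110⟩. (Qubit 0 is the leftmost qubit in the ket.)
-0.1166|000⟩ + 0.1166|010⟩ + 0.6974|100⟩ - 0.6974|110⟩

H on qubit 1 mixes each pair of kets that differ only in qubit 1: amplitudes (a, b) of (|…0…⟩, |…1…⟩) become ((a + b)/√2, (a − b)/√2). Kets absent from the input have amplitude 0.
(|000⟩, |010⟩): (a, b) = (0, -0.1649) → (-0.1166, 0.1166)
(|100⟩, |110⟩): (a, b) = (0, 0.9863) → (0.6974, -0.6974)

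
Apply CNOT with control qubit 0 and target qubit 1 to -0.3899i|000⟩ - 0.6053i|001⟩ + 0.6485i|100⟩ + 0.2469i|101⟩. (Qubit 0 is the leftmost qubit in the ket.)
-0.3899i|000⟩ - 0.6053i|001⟩ + 0.6485i|110⟩ + 0.2469i|111⟩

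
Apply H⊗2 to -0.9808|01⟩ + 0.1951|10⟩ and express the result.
-0.3929|00⟩ + 0.588|01⟩ - 0.588|10⟩ + 0.3929|11⟩

H⊗2 gives amp(|y⟩) = (1/2) Σ_x (−1)^(x·y) amp(|x⟩), where x·y is the number of positions in which both x and y have a 1.
|00⟩: (-0.9808 + 0.1951)/2 = -0.3929
|01⟩: (0.9808 + 0.1951)/2 = 0.588
|10⟩: (-0.9808 - 0.1951)/2 = -0.588
|11⟩: (0.9808 - 0.1951)/2 = 0.3929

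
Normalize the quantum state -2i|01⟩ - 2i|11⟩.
-(1/√2)i|01⟩ - (1/√2)i|11⟩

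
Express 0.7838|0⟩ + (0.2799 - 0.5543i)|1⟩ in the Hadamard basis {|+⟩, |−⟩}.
(0.7521 - 0.3919i)|+⟩ + (0.3563 + 0.3919i)|−⟩

With |ψ⟩ = α|0⟩ + β|1⟩, the Hadamard-basis coefficients are ⟨+|ψ⟩ = (α + β)/√2 and ⟨−|ψ⟩ = (α − β)/√2.
Here α = 0.7838, β = (0.2799 - 0.5543i): (α + β)/√2 = (0.7521 - 0.3919i), (α − β)/√2 = (0.3563 + 0.3919i).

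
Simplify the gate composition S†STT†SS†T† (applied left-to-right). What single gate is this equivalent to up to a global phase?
T†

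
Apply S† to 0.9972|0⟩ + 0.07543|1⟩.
0.9972|0⟩ - 0.07543i|1⟩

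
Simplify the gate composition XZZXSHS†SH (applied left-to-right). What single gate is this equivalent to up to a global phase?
S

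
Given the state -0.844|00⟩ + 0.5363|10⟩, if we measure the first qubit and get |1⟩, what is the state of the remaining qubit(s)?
|0⟩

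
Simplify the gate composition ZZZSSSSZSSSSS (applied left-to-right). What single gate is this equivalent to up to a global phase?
S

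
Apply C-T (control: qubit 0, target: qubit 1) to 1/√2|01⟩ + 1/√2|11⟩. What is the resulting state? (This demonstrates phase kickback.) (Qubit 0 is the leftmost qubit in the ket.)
1/√2|01⟩ + (1/2 + (1/2)i)|11⟩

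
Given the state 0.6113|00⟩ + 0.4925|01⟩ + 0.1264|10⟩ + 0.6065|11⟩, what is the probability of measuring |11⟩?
0.3678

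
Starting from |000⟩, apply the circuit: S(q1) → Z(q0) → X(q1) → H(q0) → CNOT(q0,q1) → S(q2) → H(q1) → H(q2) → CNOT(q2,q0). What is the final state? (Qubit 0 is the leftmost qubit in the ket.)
1/√8|000⟩ + 1/√8|001⟩ - 1/√8|010⟩ + 1/√8|011⟩ + 1/√8|100⟩ + 1/√8|101⟩ + 1/√8|110⟩ - 1/√8|111⟩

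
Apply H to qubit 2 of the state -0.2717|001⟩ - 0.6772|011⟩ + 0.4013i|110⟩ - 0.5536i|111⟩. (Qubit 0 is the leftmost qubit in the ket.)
-0.1921|000⟩ + 0.1921|001⟩ - 0.4789|010⟩ + 0.4789|011⟩ - 0.1077i|110⟩ + 0.6752i|111⟩

H on qubit 2 mixes each pair of kets that differ only in qubit 2: amplitudes (a, b) of (|…0…⟩, |…1…⟩) become ((a + b)/√2, (a − b)/√2). Kets absent from the input have amplitude 0.
(|000⟩, |001⟩): (a, b) = (0, -0.2717) → (-0.1921, 0.1921)
(|010⟩, |011⟩): (a, b) = (0, -0.6772) → (-0.4789, 0.4789)
(|110⟩, |111⟩): (a, b) = (0.4013i, -0.5536i) → (-0.1077i, 0.6752i)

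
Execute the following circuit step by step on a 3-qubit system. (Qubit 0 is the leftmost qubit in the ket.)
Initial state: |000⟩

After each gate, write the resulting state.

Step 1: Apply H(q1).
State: 1/√2|000⟩ + 1/√2|010⟩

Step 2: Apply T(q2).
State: 1/√2|000⟩ + 1/√2|010⟩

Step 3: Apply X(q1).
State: 1/√2|000⟩ + 1/√2|010⟩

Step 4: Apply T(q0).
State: 1/√2|000⟩ + 1/√2|010⟩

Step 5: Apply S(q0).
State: 1/√2|000⟩ + 1/√2|010⟩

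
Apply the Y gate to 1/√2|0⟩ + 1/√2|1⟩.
-(1/√2)i|0⟩ + (1/√2)i|1⟩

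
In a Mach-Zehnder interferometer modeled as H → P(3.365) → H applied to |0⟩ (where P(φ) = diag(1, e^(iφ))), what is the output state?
(0.01243 - 0.1108i)|0⟩ + (0.9876 + 0.1108i)|1⟩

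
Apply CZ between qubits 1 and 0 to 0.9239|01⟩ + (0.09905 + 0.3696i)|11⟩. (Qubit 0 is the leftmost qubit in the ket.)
0.9239|01⟩ + (-0.09905 - 0.3696i)|11⟩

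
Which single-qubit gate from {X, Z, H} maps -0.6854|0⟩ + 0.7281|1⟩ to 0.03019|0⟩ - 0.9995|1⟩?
H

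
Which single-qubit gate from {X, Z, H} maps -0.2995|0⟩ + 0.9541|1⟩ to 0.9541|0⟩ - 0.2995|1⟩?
X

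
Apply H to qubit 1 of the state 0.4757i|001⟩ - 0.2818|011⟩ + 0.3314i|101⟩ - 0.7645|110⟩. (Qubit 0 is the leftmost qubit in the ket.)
(-0.1993 + 0.3364i)|001⟩ + (0.1993 + 0.3364i)|011⟩ - 0.5406|100⟩ + 0.2343i|101⟩ + 0.5406|110⟩ + 0.2343i|111⟩

H on qubit 1 mixes each pair of kets that differ only in qubit 1: amplitudes (a, b) of (|…0…⟩, |…1…⟩) become ((a + b)/√2, (a − b)/√2). Kets absent from the input have amplitude 0.
(|001⟩, |011⟩): (a, b) = (0.4757i, -0.2818) → ((-0.1993 + 0.3364i), (0.1993 + 0.3364i))
(|100⟩, |110⟩): (a, b) = (0, -0.7645) → (-0.5406, 0.5406)
(|101⟩, |111⟩): (a, b) = (0.3314i, 0) → (0.2343i, 0.2343i)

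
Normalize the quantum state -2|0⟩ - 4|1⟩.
-1/√5|0⟩ - 0.8944|1⟩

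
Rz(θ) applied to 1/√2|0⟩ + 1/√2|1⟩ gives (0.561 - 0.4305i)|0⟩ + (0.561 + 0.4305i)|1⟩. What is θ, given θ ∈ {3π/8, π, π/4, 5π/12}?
5π/12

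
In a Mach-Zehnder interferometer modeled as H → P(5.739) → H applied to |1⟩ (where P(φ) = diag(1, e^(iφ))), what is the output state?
(0.07223 + 0.2589i)|0⟩ + (0.9278 - 0.2589i)|1⟩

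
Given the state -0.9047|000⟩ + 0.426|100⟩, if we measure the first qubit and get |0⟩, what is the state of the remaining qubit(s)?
-|00⟩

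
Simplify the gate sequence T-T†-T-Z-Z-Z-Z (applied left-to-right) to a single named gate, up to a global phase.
T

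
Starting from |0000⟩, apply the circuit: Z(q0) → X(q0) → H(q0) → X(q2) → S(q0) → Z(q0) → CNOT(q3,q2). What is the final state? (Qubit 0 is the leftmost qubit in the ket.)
1/√2|0010⟩ + (1/√2)i|1010⟩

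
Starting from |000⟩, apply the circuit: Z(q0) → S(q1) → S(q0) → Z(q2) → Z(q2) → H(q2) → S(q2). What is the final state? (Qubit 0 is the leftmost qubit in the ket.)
1/√2|000⟩ + (1/√2)i|001⟩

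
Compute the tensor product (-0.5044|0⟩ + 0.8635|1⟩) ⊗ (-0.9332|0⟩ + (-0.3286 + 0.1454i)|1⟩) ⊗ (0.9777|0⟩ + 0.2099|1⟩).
0.4602|000⟩ + 0.0988|001⟩ + (0.162 - 0.0717i)|010⟩ + (0.03479 - 0.01539i)|011⟩ - 0.7878|100⟩ - 0.1691|101⟩ + (-0.2774 + 0.1228i)|110⟩ + (-0.05956 + 0.02635i)|111⟩

amp(|b₁b₂…⟩) = product of the factor amplitudes for bits b₁, b₂, …; only kets whose every factor amplitude is nonzero survive.
|000⟩: (-0.5044)(-0.9332)(0.9777) = 0.4602
|001⟩: (-0.5044)(-0.9332)(0.2099) = 0.0988
|010⟩: (-0.5044)(-0.3286 + 0.1454i)(0.9777) = (0.162 - 0.0717i)
|011⟩: (-0.5044)(-0.3286 + 0.1454i)(0.2099) = (0.03479 - 0.01539i)
|100⟩: (0.8635)(-0.9332)(0.9777) = -0.7878
|101⟩: (0.8635)(-0.9332)(0.2099) = -0.1691
|110⟩: (0.8635)(-0.3286 + 0.1454i)(0.9777) = (-0.2774 + 0.1228i)
|111⟩: (0.8635)(-0.3286 + 0.1454i)(0.2099) = (-0.05956 + 0.02635i)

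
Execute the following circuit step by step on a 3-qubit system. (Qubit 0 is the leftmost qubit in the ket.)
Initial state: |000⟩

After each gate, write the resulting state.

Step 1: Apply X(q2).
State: |001⟩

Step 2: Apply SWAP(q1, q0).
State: |001⟩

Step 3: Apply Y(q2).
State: -i|000⟩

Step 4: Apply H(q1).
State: -(1/√2)i|000⟩ - (1/√2)i|010⟩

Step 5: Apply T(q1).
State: -(1/√2)i|000⟩ + (1/2 - (1/2)i)|010⟩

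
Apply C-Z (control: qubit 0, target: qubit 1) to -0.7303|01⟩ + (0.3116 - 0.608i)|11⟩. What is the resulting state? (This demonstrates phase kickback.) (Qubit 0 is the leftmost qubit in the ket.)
-0.7303|01⟩ + (-0.3116 + 0.608i)|11⟩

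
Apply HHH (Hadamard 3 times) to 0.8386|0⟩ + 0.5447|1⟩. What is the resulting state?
0.9781|0⟩ + 0.2078|1⟩

H² = I, so H^3 = H: a single Hadamard. With (a, b) = (0.8386, 0.5447), H gives ((a + b)/√2, (a − b)/√2) = (0.9781, 0.2078).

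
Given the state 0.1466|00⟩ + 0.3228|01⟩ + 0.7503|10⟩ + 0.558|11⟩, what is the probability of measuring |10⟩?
0.563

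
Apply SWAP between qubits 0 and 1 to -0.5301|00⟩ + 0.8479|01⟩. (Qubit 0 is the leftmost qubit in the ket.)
-0.5301|00⟩ + 0.8479|10⟩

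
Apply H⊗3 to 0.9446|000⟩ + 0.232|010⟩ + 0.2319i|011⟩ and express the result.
(0.416 + 0.08199i)|000⟩ + (0.416 - 0.08199i)|001⟩ + (0.2519 - 0.08199i)|010⟩ + (0.2519 + 0.08199i)|011⟩ + (0.416 + 0.08199i)|100⟩ + (0.416 - 0.08199i)|101⟩ + (0.2519 - 0.08199i)|110⟩ + (0.2519 + 0.08199i)|111⟩

H⊗3 gives amp(|y⟩) = (1/2√2) Σ_x (−1)^(x·y) amp(|x⟩), where x·y is the number of positions in which both x and y have a 1.
|000⟩: (0.9446 + 0.232 + 0.2319i)/(2√2) = (0.416 + 0.08199i)
|001⟩: (0.9446 + 0.232 - 0.2319i)/(2√2) = (0.416 - 0.08199i)
|010⟩: (0.9446 - 0.232 - 0.2319i)/(2√2) = (0.2519 - 0.08199i)
|011⟩: (0.9446 - 0.232 + 0.2319i)/(2√2) = (0.2519 + 0.08199i)
|100⟩: (0.9446 + 0.232 + 0.2319i)/(2√2) = (0.416 + 0.08199i)
|101⟩: (0.9446 + 0.232 - 0.2319i)/(2√2) = (0.416 - 0.08199i)
|110⟩: (0.9446 - 0.232 - 0.2319i)/(2√2) = (0.2519 - 0.08199i)
|111⟩: (0.9446 - 0.232 + 0.2319i)/(2√2) = (0.2519 + 0.08199i)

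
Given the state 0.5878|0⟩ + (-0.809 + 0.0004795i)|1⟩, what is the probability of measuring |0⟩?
0.3455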